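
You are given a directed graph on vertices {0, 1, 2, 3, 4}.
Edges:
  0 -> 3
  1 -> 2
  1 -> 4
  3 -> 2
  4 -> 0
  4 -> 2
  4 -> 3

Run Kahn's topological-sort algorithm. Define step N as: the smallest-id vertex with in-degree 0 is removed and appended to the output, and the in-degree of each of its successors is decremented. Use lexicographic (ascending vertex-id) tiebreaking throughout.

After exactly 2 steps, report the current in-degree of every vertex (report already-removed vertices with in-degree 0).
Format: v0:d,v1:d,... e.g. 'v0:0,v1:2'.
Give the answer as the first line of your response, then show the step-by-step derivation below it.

v0:0,v1:0,v2:1,v3:1,v4:0

step 1: output 1; order=[1]; indeg=(1,0,2,2,0)
step 2: output 4; order=[1,4]; indeg=(0,0,1,1,0)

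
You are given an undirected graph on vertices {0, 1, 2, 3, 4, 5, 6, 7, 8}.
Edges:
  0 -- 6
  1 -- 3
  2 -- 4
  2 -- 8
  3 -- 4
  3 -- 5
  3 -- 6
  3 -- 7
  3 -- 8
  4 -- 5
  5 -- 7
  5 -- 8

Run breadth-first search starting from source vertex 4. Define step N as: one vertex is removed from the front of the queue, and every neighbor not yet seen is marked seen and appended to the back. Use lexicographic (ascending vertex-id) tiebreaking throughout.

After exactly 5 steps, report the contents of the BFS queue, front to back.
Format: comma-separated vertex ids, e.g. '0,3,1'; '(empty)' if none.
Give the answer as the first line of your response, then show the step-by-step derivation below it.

1,6,7

step 1: dequeue 4; queue=[2,3,5]; order=4
step 2: dequeue 2; queue=[3,5,8]; order=4,2
step 3: dequeue 3; queue=[5,8,1,6,7]; order=4,2,3
step 4: dequeue 5; queue=[8,1,6,7]; order=4,2,3,5
step 5: dequeue 8; queue=[1,6,7]; order=4,2,3,5,8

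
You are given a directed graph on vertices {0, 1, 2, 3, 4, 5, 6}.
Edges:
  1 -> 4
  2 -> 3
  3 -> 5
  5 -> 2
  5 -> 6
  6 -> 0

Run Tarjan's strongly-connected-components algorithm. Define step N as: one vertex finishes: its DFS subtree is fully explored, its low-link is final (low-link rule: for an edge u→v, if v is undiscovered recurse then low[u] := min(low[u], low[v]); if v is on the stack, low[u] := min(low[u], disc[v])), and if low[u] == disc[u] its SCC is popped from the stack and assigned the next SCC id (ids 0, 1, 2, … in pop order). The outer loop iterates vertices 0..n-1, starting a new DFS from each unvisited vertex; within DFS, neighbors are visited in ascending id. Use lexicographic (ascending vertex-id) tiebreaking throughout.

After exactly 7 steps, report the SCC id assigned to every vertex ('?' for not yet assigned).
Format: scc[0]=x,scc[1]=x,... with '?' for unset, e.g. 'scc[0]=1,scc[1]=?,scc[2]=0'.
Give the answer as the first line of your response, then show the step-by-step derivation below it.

scc[0]=0,scc[1]=2,scc[2]=4,scc[3]=4,scc[4]=1,scc[5]=4,scc[6]=3

step 1: low=(low[0]=0,low[1]=?,low[2]=?,low[3]=?,low[4]=?,low[5]=?,low[6]=?); scc=(scc[0]=0,scc[1]=?,scc[2]=?,scc[3]=?,scc[4]=?,scc[5]=?,scc[6]=?)
step 2: low=(low[0]=0,low[1]=1,low[2]=?,low[3]=?,low[4]=2,low[5]=?,low[6]=?); scc=(scc[0]=0,scc[1]=?,scc[2]=?,scc[3]=?,scc[4]=1,scc[5]=?,scc[6]=?)
step 3: low=(low[0]=0,low[1]=1,low[2]=?,low[3]=?,low[4]=2,low[5]=?,low[6]=?); scc=(scc[0]=0,scc[1]=2,scc[2]=?,scc[3]=?,scc[4]=1,scc[5]=?,scc[6]=?)
step 4: low=(low[0]=0,low[1]=1,low[2]=3,low[3]=4,low[4]=2,low[5]=3,low[6]=6); scc=(scc[0]=0,scc[1]=2,scc[2]=?,scc[3]=?,scc[4]=1,scc[5]=?,scc[6]=3)
step 5: low=(low[0]=0,low[1]=1,low[2]=3,low[3]=4,low[4]=2,low[5]=3,low[6]=6); scc=(scc[0]=0,scc[1]=2,scc[2]=?,scc[3]=?,scc[4]=1,scc[5]=?,scc[6]=3)
step 6: low=(low[0]=0,low[1]=1,low[2]=3,low[3]=3,low[4]=2,low[5]=3,low[6]=6); scc=(scc[0]=0,scc[1]=2,scc[2]=?,scc[3]=?,scc[4]=1,scc[5]=?,scc[6]=3)
step 7: low=(low[0]=0,low[1]=1,low[2]=3,low[3]=3,low[4]=2,low[5]=3,low[6]=6); scc=(scc[0]=0,scc[1]=2,scc[2]=4,scc[3]=4,scc[4]=1,scc[5]=4,scc[6]=3)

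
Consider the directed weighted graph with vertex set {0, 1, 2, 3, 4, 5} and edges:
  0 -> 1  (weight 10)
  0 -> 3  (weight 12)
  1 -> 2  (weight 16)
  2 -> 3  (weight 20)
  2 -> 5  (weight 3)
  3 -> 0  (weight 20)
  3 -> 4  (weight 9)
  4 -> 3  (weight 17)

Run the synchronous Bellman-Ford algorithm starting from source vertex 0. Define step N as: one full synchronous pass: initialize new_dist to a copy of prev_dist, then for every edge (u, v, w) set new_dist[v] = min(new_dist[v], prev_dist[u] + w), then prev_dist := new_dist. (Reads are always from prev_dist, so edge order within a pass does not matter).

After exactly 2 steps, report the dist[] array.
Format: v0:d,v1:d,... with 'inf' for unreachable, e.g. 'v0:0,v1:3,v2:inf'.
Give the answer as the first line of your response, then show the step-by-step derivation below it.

v0:0,v1:10,v2:26,v3:12,v4:21,v5:inf

step 1: dist = v0:0,v1:10,v2:inf,v3:12,v4:inf,v5:inf
step 2: dist = v0:0,v1:10,v2:26,v3:12,v4:21,v5:inf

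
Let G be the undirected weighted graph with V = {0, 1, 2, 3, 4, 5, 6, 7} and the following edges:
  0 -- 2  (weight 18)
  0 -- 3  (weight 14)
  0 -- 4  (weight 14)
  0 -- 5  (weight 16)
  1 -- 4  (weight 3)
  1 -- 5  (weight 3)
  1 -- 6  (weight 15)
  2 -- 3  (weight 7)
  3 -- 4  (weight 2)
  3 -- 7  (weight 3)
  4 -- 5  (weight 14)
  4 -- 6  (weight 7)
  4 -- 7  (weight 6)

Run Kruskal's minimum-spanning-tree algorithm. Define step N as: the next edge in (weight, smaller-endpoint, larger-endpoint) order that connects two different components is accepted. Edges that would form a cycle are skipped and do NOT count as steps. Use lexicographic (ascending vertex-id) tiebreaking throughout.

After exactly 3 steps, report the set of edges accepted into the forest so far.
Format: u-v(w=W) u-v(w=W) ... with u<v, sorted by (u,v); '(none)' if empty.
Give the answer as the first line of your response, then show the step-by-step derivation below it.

1-4(w=3) 1-5(w=3) 3-4(w=2)

step 1: add edge 3-4 (w=2); MST = {3-4(w=2)}
step 2: add edge 1-4 (w=3); MST = {1-4(w=3) 3-4(w=2)}
step 3: add edge 1-5 (w=3); MST = {1-4(w=3) 1-5(w=3) 3-4(w=2)}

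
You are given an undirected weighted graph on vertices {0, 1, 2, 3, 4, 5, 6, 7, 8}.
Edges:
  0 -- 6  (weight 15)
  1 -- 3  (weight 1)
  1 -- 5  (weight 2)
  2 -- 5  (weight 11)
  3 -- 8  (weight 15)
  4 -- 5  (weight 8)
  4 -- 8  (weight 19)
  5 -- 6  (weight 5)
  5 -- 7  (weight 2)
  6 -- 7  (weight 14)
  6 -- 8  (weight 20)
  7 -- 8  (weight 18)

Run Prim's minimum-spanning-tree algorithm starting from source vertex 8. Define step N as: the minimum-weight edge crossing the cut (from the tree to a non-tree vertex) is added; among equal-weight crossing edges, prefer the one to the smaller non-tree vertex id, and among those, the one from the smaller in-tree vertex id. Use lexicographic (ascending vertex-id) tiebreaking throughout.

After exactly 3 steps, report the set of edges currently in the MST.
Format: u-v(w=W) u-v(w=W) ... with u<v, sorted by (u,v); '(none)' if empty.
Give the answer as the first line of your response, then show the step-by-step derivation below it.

1-3(w=1) 1-5(w=2) 3-8(w=15)

step 1: add edge 3-8 (w=15); MST = {3-8(w=15)}
step 2: add edge 1-3 (w=1); MST = {1-3(w=1) 3-8(w=15)}
step 3: add edge 1-5 (w=2); MST = {1-3(w=1) 1-5(w=2) 3-8(w=15)}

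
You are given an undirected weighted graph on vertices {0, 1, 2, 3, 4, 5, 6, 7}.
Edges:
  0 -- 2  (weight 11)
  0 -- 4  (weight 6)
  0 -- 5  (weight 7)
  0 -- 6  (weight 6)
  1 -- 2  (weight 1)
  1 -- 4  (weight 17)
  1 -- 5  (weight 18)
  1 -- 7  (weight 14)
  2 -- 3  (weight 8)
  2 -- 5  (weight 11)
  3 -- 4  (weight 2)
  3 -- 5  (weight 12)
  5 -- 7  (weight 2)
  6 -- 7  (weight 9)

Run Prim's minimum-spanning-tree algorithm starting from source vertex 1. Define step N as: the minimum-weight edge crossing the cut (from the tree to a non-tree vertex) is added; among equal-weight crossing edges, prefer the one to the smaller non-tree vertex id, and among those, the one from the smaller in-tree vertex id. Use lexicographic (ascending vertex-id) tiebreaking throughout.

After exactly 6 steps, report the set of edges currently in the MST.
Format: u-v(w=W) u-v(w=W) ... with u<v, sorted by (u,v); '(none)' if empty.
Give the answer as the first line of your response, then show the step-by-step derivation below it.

0-4(w=6) 0-5(w=7) 0-6(w=6) 1-2(w=1) 2-3(w=8) 3-4(w=2)

step 1: add edge 1-2 (w=1); MST = {1-2(w=1)}
step 2: add edge 2-3 (w=8); MST = {1-2(w=1) 2-3(w=8)}
step 3: add edge 3-4 (w=2); MST = {1-2(w=1) 2-3(w=8) 3-4(w=2)}
step 4: add edge 0-4 (w=6); MST = {0-4(w=6) 1-2(w=1) 2-3(w=8) 3-4(w=2)}
step 5: add edge 0-6 (w=6); MST = {0-4(w=6) 0-6(w=6) 1-2(w=1) 2-3(w=8) 3-4(w=2)}
step 6: add edge 0-5 (w=7); MST = {0-4(w=6) 0-5(w=7) 0-6(w=6) 1-2(w=1) 2-3(w=8) 3-4(w=2)}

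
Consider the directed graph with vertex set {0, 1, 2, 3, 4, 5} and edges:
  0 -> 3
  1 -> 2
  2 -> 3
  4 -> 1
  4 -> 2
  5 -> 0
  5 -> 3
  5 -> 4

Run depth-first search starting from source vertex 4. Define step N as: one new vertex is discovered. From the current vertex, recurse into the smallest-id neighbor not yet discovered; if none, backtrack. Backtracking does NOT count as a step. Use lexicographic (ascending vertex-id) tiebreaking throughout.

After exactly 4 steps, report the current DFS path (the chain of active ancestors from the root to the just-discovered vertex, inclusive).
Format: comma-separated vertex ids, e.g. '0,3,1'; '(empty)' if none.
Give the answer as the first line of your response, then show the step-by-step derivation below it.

4,1,2,3

step 1: discover 4; path=4; order=4
step 2: discover 1; path=4>1; order=4,1
step 3: discover 2; path=4>1>2; order=4,1,2
step 4: discover 3; path=4>1>2>3; order=4,1,2,3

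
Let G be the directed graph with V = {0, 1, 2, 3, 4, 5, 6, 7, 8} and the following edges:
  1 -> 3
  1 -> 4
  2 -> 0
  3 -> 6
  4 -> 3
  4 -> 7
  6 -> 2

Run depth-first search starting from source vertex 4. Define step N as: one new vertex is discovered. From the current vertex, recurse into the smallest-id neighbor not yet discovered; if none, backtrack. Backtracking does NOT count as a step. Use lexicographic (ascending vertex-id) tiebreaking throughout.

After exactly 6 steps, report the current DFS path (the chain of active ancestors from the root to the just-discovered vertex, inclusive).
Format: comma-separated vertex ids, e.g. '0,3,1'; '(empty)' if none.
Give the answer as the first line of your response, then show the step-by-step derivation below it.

4,7

step 1: discover 4; path=4; order=4
step 2: discover 3; path=4>3; order=4,3
step 3: discover 6; path=4>3>6; order=4,3,6
step 4: discover 2; path=4>3>6>2; order=4,3,6,2
step 5: discover 0; path=4>3>6>2>0; order=4,3,6,2,0
step 6: discover 7; path=4>7; order=4,3,6,2,0,7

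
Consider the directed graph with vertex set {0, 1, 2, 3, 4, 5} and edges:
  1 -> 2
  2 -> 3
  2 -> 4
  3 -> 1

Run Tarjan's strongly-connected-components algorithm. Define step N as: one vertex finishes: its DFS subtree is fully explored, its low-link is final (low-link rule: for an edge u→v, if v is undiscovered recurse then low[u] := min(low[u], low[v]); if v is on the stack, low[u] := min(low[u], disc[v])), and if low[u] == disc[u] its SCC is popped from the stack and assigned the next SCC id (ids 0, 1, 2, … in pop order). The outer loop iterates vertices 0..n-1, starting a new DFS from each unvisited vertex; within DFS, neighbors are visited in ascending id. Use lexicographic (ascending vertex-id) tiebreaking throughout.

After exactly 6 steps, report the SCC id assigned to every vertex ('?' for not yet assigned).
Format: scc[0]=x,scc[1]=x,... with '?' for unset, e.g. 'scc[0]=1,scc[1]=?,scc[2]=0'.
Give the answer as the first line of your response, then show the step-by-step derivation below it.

scc[0]=0,scc[1]=2,scc[2]=2,scc[3]=2,scc[4]=1,scc[5]=3

step 1: low=(low[0]=0,low[1]=?,low[2]=?,low[3]=?,low[4]=?,low[5]=?); scc=(scc[0]=0,scc[1]=?,scc[2]=?,scc[3]=?,scc[4]=?,scc[5]=?)
step 2: low=(low[0]=0,low[1]=1,low[2]=2,low[3]=1,low[4]=?,low[5]=?); scc=(scc[0]=0,scc[1]=?,scc[2]=?,scc[3]=?,scc[4]=?,scc[5]=?)
step 3: low=(low[0]=0,low[1]=1,low[2]=1,low[3]=1,low[4]=4,low[5]=?); scc=(scc[0]=0,scc[1]=?,scc[2]=?,scc[3]=?,scc[4]=1,scc[5]=?)
step 4: low=(low[0]=0,low[1]=1,low[2]=1,low[3]=1,low[4]=4,low[5]=?); scc=(scc[0]=0,scc[1]=?,scc[2]=?,scc[3]=?,scc[4]=1,scc[5]=?)
step 5: low=(low[0]=0,low[1]=1,low[2]=1,low[3]=1,low[4]=4,low[5]=?); scc=(scc[0]=0,scc[1]=2,scc[2]=2,scc[3]=2,scc[4]=1,scc[5]=?)
step 6: low=(low[0]=0,low[1]=1,low[2]=1,low[3]=1,low[4]=4,low[5]=5); scc=(scc[0]=0,scc[1]=2,scc[2]=2,scc[3]=2,scc[4]=1,scc[5]=3)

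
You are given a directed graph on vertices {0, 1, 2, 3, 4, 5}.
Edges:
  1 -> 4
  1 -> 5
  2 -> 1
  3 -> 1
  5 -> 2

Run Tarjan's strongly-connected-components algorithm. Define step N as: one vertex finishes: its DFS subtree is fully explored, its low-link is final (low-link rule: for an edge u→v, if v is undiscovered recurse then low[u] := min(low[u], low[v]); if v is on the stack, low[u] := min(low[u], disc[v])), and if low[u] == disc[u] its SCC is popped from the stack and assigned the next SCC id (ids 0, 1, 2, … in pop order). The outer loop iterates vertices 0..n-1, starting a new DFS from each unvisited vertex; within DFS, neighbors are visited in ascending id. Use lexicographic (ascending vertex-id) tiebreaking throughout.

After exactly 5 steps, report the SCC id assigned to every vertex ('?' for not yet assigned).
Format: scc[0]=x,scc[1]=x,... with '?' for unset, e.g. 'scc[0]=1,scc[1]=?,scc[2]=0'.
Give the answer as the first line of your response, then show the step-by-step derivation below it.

scc[0]=0,scc[1]=2,scc[2]=2,scc[3]=?,scc[4]=1,scc[5]=2

step 1: low=(low[0]=0,low[1]=?,low[2]=?,low[3]=?,low[4]=?,low[5]=?); scc=(scc[0]=0,scc[1]=?,scc[2]=?,scc[3]=?,scc[4]=?,scc[5]=?)
step 2: low=(low[0]=0,low[1]=1,low[2]=?,low[3]=?,low[4]=2,low[5]=?); scc=(scc[0]=0,scc[1]=?,scc[2]=?,scc[3]=?,scc[4]=1,scc[5]=?)
step 3: low=(low[0]=0,low[1]=1,low[2]=1,low[3]=?,low[4]=2,low[5]=3); scc=(scc[0]=0,scc[1]=?,scc[2]=?,scc[3]=?,scc[4]=1,scc[5]=?)
step 4: low=(low[0]=0,low[1]=1,low[2]=1,low[3]=?,low[4]=2,low[5]=1); scc=(scc[0]=0,scc[1]=?,scc[2]=?,scc[3]=?,scc[4]=1,scc[5]=?)
step 5: low=(low[0]=0,low[1]=1,low[2]=1,low[3]=?,low[4]=2,low[5]=1); scc=(scc[0]=0,scc[1]=2,scc[2]=2,scc[3]=?,scc[4]=1,scc[5]=2)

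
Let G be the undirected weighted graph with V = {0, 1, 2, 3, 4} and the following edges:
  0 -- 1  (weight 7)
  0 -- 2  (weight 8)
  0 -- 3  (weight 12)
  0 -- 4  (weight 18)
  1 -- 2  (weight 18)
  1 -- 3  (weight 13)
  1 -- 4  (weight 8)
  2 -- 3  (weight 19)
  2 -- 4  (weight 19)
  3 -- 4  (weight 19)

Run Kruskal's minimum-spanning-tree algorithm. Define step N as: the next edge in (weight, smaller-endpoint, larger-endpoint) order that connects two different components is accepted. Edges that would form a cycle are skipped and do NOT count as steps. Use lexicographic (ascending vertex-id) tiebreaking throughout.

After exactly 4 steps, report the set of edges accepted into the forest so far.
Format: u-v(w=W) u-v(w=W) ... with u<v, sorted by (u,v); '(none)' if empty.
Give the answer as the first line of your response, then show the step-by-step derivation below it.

0-1(w=7) 0-2(w=8) 0-3(w=12) 1-4(w=8)

step 1: add edge 0-1 (w=7); MST = {0-1(w=7)}
step 2: add edge 0-2 (w=8); MST = {0-1(w=7) 0-2(w=8)}
step 3: add edge 1-4 (w=8); MST = {0-1(w=7) 0-2(w=8) 1-4(w=8)}
step 4: add edge 0-3 (w=12); MST = {0-1(w=7) 0-2(w=8) 0-3(w=12) 1-4(w=8)}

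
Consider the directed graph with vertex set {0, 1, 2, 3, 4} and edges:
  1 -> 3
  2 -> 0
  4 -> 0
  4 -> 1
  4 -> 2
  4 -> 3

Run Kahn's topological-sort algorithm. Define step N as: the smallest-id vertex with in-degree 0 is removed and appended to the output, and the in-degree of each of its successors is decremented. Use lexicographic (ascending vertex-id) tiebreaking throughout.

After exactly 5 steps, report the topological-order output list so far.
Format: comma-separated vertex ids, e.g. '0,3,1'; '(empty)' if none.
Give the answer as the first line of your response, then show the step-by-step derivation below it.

4,1,2,0,3

step 1: output 4; order=[4]; indeg=(1,0,0,1,0)
step 2: output 1; order=[4,1]; indeg=(1,0,0,0,0)
step 3: output 2; order=[4,1,2]; indeg=(0,0,0,0,0)
step 4: output 0; order=[4,1,2,0]; indeg=(0,0,0,0,0)
step 5: output 3; order=[4,1,2,0,3]; indeg=(0,0,0,0,0)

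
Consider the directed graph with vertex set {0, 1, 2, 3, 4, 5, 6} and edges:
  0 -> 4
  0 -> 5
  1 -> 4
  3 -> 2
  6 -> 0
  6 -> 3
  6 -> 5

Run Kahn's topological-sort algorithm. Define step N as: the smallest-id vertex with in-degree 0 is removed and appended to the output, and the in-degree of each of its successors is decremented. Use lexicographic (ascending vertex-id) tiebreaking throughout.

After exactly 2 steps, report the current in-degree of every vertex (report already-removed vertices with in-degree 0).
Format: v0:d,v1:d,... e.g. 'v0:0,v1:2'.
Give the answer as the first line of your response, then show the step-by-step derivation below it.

v0:0,v1:0,v2:1,v3:0,v4:1,v5:1,v6:0

step 1: output 1; order=[1]; indeg=(1,0,1,1,1,2,0)
step 2: output 6; order=[1,6]; indeg=(0,0,1,0,1,1,0)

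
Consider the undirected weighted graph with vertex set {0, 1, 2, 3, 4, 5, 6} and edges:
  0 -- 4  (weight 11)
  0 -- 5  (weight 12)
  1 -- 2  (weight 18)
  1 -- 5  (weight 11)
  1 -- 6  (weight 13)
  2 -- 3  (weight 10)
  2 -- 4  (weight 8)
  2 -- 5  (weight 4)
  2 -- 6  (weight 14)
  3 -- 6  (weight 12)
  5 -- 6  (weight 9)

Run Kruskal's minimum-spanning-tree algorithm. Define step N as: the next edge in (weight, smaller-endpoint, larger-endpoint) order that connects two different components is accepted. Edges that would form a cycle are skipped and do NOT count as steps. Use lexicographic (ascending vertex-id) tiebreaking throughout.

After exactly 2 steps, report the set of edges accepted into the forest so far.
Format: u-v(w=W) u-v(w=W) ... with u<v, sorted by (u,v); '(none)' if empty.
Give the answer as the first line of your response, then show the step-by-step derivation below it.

2-4(w=8) 2-5(w=4)

step 1: add edge 2-5 (w=4); MST = {2-5(w=4)}
step 2: add edge 2-4 (w=8); MST = {2-4(w=8) 2-5(w=4)}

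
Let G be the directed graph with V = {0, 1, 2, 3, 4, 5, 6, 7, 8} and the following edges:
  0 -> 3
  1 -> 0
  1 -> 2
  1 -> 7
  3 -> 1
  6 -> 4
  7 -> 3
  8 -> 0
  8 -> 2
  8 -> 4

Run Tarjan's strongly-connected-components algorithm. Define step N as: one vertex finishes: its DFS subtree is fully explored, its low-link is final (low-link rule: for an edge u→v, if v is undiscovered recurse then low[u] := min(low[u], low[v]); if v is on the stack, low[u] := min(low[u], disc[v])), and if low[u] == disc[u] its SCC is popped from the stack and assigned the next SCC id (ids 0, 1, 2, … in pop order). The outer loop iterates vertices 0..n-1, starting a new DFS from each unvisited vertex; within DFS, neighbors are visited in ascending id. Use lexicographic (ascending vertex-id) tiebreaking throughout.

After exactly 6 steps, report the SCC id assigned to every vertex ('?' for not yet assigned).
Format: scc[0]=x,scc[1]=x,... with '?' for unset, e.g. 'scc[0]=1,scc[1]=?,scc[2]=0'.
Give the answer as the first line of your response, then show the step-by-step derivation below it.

scc[0]=1,scc[1]=1,scc[2]=0,scc[3]=1,scc[4]=2,scc[5]=?,scc[6]=?,scc[7]=1,scc[8]=?

step 1: low=(low[0]=0,low[1]=0,low[2]=3,low[3]=1,low[4]=?,low[5]=?,low[6]=?,low[7]=?,low[8]=?); scc=(scc[0]=?,scc[1]=?,scc[2]=0,scc[3]=?,scc[4]=?,scc[5]=?,scc[6]=?,scc[7]=?,scc[8]=?)
step 2: low=(low[0]=0,low[1]=0,low[2]=3,low[3]=1,low[4]=?,low[5]=?,low[6]=?,low[7]=1,low[8]=?); scc=(scc[0]=?,scc[1]=?,scc[2]=0,scc[3]=?,scc[4]=?,scc[5]=?,scc[6]=?,scc[7]=?,scc[8]=?)
step 3: low=(low[0]=0,low[1]=0,low[2]=3,low[3]=1,low[4]=?,low[5]=?,low[6]=?,low[7]=1,low[8]=?); scc=(scc[0]=?,scc[1]=?,scc[2]=0,scc[3]=?,scc[4]=?,scc[5]=?,scc[6]=?,scc[7]=?,scc[8]=?)
step 4: low=(low[0]=0,low[1]=0,low[2]=3,low[3]=0,low[4]=?,low[5]=?,low[6]=?,low[7]=1,low[8]=?); scc=(scc[0]=?,scc[1]=?,scc[2]=0,scc[3]=?,scc[4]=?,scc[5]=?,scc[6]=?,scc[7]=?,scc[8]=?)
step 5: low=(low[0]=0,low[1]=0,low[2]=3,low[3]=0,low[4]=?,low[5]=?,low[6]=?,low[7]=1,low[8]=?); scc=(scc[0]=1,scc[1]=1,scc[2]=0,scc[3]=1,scc[4]=?,scc[5]=?,scc[6]=?,scc[7]=1,scc[8]=?)
step 6: low=(low[0]=0,low[1]=0,low[2]=3,low[3]=0,low[4]=5,low[5]=?,low[6]=?,low[7]=1,low[8]=?); scc=(scc[0]=1,scc[1]=1,scc[2]=0,scc[3]=1,scc[4]=2,scc[5]=?,scc[6]=?,scc[7]=1,scc[8]=?)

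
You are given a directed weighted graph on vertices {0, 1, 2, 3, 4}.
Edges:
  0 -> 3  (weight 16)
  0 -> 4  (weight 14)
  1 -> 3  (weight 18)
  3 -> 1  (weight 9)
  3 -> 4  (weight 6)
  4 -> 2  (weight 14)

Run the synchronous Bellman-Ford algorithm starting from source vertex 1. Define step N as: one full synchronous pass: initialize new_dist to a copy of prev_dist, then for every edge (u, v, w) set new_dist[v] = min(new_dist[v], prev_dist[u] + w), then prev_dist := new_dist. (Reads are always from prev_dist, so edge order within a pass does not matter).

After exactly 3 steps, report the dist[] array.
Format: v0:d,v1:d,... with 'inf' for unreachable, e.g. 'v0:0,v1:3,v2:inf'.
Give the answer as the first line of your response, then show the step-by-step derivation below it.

v0:inf,v1:0,v2:38,v3:18,v4:24

step 1: dist = v0:inf,v1:0,v2:inf,v3:18,v4:inf
step 2: dist = v0:inf,v1:0,v2:inf,v3:18,v4:24
step 3: dist = v0:inf,v1:0,v2:38,v3:18,v4:24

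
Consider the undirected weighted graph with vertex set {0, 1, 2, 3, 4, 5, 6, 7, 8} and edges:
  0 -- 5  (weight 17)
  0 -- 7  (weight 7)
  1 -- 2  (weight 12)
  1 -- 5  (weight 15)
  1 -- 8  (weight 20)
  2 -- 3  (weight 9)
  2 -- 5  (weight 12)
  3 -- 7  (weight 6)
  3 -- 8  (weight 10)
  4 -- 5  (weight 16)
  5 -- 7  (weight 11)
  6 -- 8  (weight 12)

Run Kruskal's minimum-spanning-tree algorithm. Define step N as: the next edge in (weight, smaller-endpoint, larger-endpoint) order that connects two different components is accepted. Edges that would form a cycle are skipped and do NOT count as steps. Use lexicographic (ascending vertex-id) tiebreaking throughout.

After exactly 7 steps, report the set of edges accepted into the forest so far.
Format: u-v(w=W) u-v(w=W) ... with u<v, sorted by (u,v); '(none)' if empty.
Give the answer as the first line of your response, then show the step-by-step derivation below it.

0-7(w=7) 1-2(w=12) 2-3(w=9) 3-7(w=6) 3-8(w=10) 5-7(w=11) 6-8(w=12)

step 1: add edge 3-7 (w=6); MST = {3-7(w=6)}
step 2: add edge 0-7 (w=7); MST = {0-7(w=7) 3-7(w=6)}
step 3: add edge 2-3 (w=9); MST = {0-7(w=7) 2-3(w=9) 3-7(w=6)}
step 4: add edge 3-8 (w=10); MST = {0-7(w=7) 2-3(w=9) 3-7(w=6) 3-8(w=10)}
step 5: add edge 5-7 (w=11); MST = {0-7(w=7) 2-3(w=9) 3-7(w=6) 3-8(w=10) 5-7(w=11)}
step 6: add edge 1-2 (w=12); MST = {0-7(w=7) 1-2(w=12) 2-3(w=9) 3-7(w=6) 3-8(w=10) 5-7(w=11)}
step 7: add edge 6-8 (w=12); MST = {0-7(w=7) 1-2(w=12) 2-3(w=9) 3-7(w=6) 3-8(w=10) 5-7(w=11) 6-8(w=12)}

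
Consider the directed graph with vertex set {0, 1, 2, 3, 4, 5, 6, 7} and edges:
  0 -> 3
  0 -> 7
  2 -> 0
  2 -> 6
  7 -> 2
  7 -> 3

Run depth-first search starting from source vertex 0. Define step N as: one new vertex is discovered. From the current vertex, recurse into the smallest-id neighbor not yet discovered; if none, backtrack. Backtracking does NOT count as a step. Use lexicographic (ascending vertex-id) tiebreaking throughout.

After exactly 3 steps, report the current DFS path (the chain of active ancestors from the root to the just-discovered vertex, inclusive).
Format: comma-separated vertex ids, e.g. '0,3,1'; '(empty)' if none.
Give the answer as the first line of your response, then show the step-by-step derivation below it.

0,7

step 1: discover 0; path=0; order=0
step 2: discover 3; path=0>3; order=0,3
step 3: discover 7; path=0>7; order=0,3,7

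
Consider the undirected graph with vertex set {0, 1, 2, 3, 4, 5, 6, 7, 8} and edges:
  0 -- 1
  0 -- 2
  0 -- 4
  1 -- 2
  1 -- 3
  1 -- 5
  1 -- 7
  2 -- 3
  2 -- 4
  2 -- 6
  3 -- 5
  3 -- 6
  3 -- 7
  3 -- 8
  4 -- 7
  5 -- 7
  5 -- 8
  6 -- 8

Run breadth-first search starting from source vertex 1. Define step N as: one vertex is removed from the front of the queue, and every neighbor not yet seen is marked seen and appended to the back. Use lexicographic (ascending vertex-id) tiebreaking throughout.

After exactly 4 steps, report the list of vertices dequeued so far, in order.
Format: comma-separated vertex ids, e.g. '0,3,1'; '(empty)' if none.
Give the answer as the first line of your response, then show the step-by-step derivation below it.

1,0,2,3

step 1: dequeue 1; queue=[0,2,3,5,7]; order=1
step 2: dequeue 0; queue=[2,3,5,7,4]; order=1,0
step 3: dequeue 2; queue=[3,5,7,4,6]; order=1,0,2
step 4: dequeue 3; queue=[5,7,4,6,8]; order=1,0,2,3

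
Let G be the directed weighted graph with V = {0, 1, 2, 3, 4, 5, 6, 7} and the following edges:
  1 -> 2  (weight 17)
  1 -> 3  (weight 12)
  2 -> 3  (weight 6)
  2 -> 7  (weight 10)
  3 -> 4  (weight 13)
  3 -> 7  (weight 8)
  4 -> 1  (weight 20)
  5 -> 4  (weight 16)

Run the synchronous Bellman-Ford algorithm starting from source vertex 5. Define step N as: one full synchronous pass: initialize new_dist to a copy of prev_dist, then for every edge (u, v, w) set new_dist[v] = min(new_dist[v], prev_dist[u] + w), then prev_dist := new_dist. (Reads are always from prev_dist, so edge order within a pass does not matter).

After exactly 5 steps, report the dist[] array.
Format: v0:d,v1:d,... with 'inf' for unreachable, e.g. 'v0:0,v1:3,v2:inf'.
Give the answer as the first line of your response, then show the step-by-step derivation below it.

v0:inf,v1:36,v2:53,v3:48,v4:16,v5:0,v6:inf,v7:56

step 1: dist = v0:inf,v1:inf,v2:inf,v3:inf,v4:16,v5:0,v6:inf,v7:inf
step 2: dist = v0:inf,v1:36,v2:inf,v3:inf,v4:16,v5:0,v6:inf,v7:inf
step 3: dist = v0:inf,v1:36,v2:53,v3:48,v4:16,v5:0,v6:inf,v7:inf
step 4: dist = v0:inf,v1:36,v2:53,v3:48,v4:16,v5:0,v6:inf,v7:56
step 5: dist = v0:inf,v1:36,v2:53,v3:48,v4:16,v5:0,v6:inf,v7:56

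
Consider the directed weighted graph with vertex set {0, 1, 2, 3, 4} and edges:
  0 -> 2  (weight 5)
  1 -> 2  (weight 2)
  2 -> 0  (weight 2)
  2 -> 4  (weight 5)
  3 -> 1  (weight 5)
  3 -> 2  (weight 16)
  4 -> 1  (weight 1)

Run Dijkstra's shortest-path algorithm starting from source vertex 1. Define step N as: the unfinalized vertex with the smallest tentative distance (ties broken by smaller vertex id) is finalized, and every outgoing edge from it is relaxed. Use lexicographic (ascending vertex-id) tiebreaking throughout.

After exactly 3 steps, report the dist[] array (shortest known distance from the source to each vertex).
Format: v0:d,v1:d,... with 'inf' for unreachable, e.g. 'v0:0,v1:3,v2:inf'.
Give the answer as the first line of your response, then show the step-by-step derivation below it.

v0:4,v1:0,v2:2,v3:inf,v4:7

step 1: dist = v0:inf,v1:0,v2:2,v3:inf,v4:inf
step 2: dist = v0:4,v1:0,v2:2,v3:inf,v4:7
step 3: dist = v0:4,v1:0,v2:2,v3:inf,v4:7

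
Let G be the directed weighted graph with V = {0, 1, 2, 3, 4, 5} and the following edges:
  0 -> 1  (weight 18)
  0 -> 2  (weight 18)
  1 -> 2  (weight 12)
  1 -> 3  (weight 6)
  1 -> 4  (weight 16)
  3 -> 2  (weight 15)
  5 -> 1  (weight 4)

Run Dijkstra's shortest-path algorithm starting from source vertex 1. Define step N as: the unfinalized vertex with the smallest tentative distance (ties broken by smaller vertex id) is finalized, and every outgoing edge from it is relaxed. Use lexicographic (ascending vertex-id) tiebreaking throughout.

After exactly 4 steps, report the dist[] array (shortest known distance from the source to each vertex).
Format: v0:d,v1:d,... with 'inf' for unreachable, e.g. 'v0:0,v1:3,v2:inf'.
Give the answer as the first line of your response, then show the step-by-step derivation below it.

v0:inf,v1:0,v2:12,v3:6,v4:16,v5:inf

step 1: dist = v0:inf,v1:0,v2:12,v3:6,v4:16,v5:inf
step 2: dist = v0:inf,v1:0,v2:12,v3:6,v4:16,v5:inf
step 3: dist = v0:inf,v1:0,v2:12,v3:6,v4:16,v5:inf
step 4: dist = v0:inf,v1:0,v2:12,v3:6,v4:16,v5:inf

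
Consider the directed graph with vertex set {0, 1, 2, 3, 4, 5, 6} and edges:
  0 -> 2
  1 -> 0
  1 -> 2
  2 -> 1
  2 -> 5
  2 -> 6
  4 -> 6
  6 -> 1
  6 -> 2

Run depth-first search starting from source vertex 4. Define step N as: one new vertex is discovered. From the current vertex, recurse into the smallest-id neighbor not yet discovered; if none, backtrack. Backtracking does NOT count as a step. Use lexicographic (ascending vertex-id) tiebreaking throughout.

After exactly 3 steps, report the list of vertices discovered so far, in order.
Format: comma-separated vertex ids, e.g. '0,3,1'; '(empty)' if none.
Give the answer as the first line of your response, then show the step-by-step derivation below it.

4,6,1

step 1: discover 4; path=4; order=4
step 2: discover 6; path=4>6; order=4,6
step 3: discover 1; path=4>6>1; order=4,6,1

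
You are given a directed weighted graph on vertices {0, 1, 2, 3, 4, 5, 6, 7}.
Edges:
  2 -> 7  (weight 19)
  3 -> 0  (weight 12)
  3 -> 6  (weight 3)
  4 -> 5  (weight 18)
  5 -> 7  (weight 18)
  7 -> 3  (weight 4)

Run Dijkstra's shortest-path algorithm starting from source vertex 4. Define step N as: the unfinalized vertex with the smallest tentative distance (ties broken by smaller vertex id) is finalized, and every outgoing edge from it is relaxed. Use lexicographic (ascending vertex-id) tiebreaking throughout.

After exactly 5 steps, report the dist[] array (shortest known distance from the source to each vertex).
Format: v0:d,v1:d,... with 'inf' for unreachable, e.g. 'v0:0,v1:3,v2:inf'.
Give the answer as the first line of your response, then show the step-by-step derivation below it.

v0:52,v1:inf,v2:inf,v3:40,v4:0,v5:18,v6:43,v7:36

step 1: dist = v0:inf,v1:inf,v2:inf,v3:inf,v4:0,v5:18,v6:inf,v7:inf
step 2: dist = v0:inf,v1:inf,v2:inf,v3:inf,v4:0,v5:18,v6:inf,v7:36
step 3: dist = v0:inf,v1:inf,v2:inf,v3:40,v4:0,v5:18,v6:inf,v7:36
step 4: dist = v0:52,v1:inf,v2:inf,v3:40,v4:0,v5:18,v6:43,v7:36
step 5: dist = v0:52,v1:inf,v2:inf,v3:40,v4:0,v5:18,v6:43,v7:36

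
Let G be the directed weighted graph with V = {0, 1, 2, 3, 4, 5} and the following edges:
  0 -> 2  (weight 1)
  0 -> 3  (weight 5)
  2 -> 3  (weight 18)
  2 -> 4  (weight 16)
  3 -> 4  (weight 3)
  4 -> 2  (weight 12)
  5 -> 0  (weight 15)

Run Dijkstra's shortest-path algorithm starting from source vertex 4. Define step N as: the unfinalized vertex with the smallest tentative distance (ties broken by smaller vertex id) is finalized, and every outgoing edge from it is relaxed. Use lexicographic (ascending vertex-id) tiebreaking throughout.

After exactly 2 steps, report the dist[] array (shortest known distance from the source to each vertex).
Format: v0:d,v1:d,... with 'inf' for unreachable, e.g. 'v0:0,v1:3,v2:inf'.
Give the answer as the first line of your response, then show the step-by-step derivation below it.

v0:inf,v1:inf,v2:12,v3:30,v4:0,v5:inf

step 1: dist = v0:inf,v1:inf,v2:12,v3:inf,v4:0,v5:inf
step 2: dist = v0:inf,v1:inf,v2:12,v3:30,v4:0,v5:inf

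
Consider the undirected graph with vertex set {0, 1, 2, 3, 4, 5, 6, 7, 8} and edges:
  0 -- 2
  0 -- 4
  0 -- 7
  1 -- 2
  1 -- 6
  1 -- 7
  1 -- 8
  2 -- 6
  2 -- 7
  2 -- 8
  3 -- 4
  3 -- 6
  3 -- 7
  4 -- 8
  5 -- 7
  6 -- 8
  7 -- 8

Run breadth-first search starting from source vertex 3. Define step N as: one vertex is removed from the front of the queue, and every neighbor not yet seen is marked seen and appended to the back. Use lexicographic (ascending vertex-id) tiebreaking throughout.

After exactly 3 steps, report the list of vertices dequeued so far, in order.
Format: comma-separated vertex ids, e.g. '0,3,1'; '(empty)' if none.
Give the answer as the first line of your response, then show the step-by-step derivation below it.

3,4,6

step 1: dequeue 3; queue=[4,6,7]; order=3
step 2: dequeue 4; queue=[6,7,0,8]; order=3,4
step 3: dequeue 6; queue=[7,0,8,1,2]; order=3,4,6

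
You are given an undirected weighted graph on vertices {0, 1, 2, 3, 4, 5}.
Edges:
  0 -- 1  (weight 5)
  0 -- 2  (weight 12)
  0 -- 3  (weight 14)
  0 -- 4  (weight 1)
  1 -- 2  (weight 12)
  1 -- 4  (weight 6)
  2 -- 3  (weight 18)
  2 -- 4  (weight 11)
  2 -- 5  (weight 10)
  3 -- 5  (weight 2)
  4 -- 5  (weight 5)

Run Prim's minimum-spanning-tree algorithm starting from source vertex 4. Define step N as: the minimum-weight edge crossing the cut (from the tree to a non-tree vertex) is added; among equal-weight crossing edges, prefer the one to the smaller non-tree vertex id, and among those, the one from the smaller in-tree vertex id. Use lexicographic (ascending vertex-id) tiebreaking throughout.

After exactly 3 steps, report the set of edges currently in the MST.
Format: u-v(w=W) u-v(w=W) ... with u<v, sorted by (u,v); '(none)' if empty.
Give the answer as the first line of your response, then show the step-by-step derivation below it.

0-1(w=5) 0-4(w=1) 4-5(w=5)

step 1: add edge 0-4 (w=1); MST = {0-4(w=1)}
step 2: add edge 0-1 (w=5); MST = {0-1(w=5) 0-4(w=1)}
step 3: add edge 4-5 (w=5); MST = {0-1(w=5) 0-4(w=1) 4-5(w=5)}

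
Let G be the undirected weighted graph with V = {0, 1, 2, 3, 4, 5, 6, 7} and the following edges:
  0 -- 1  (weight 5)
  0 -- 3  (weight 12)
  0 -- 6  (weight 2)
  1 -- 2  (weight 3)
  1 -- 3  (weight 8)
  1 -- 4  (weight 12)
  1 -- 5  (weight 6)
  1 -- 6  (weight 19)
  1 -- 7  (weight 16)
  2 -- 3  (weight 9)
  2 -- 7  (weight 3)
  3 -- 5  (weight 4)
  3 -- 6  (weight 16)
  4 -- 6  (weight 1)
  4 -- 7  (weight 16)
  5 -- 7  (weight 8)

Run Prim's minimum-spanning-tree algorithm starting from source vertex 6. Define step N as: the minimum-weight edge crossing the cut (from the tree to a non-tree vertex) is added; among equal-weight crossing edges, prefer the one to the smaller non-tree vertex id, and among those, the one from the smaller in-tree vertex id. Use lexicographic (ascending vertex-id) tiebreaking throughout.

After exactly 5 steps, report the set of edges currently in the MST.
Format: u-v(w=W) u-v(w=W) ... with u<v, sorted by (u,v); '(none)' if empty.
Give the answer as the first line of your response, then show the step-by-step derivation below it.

0-1(w=5) 0-6(w=2) 1-2(w=3) 2-7(w=3) 4-6(w=1)

step 1: add edge 4-6 (w=1); MST = {4-6(w=1)}
step 2: add edge 0-6 (w=2); MST = {0-6(w=2) 4-6(w=1)}
step 3: add edge 0-1 (w=5); MST = {0-1(w=5) 0-6(w=2) 4-6(w=1)}
step 4: add edge 1-2 (w=3); MST = {0-1(w=5) 0-6(w=2) 1-2(w=3) 4-6(w=1)}
step 5: add edge 2-7 (w=3); MST = {0-1(w=5) 0-6(w=2) 1-2(w=3) 2-7(w=3) 4-6(w=1)}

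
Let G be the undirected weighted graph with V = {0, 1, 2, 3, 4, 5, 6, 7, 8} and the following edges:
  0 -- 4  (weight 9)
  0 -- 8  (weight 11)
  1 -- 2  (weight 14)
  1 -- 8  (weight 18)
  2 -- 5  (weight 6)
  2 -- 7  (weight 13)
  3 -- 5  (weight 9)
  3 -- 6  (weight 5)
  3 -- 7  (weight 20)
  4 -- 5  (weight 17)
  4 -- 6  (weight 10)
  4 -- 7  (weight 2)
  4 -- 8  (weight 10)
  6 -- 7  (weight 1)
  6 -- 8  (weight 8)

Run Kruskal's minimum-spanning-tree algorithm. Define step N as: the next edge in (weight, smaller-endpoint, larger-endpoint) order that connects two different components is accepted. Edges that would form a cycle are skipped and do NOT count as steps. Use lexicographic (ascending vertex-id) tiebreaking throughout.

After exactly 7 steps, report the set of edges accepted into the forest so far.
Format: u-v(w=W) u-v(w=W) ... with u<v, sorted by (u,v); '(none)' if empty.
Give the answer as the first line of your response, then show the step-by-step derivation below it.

0-4(w=9) 2-5(w=6) 3-5(w=9) 3-6(w=5) 4-7(w=2) 6-7(w=1) 6-8(w=8)

step 1: add edge 6-7 (w=1); MST = {6-7(w=1)}
step 2: add edge 4-7 (w=2); MST = {4-7(w=2) 6-7(w=1)}
step 3: add edge 3-6 (w=5); MST = {3-6(w=5) 4-7(w=2) 6-7(w=1)}
step 4: add edge 2-5 (w=6); MST = {2-5(w=6) 3-6(w=5) 4-7(w=2) 6-7(w=1)}
step 5: add edge 6-8 (w=8); MST = {2-5(w=6) 3-6(w=5) 4-7(w=2) 6-7(w=1) 6-8(w=8)}
step 6: add edge 0-4 (w=9); MST = {0-4(w=9) 2-5(w=6) 3-6(w=5) 4-7(w=2) 6-7(w=1) 6-8(w=8)}
step 7: add edge 3-5 (w=9); MST = {0-4(w=9) 2-5(w=6) 3-5(w=9) 3-6(w=5) 4-7(w=2) 6-7(w=1) 6-8(w=8)}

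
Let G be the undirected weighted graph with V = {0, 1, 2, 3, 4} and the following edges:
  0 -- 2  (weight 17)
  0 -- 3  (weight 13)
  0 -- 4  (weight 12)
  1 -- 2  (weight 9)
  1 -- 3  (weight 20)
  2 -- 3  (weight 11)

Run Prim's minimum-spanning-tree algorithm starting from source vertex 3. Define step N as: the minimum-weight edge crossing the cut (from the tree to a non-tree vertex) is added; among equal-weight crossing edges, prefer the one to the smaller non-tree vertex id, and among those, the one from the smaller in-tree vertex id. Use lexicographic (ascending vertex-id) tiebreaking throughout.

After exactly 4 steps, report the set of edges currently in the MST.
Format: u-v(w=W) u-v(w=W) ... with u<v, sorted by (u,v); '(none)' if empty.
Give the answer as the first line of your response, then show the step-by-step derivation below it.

0-3(w=13) 0-4(w=12) 1-2(w=9) 2-3(w=11)

step 1: add edge 2-3 (w=11); MST = {2-3(w=11)}
step 2: add edge 1-2 (w=9); MST = {1-2(w=9) 2-3(w=11)}
step 3: add edge 0-3 (w=13); MST = {0-3(w=13) 1-2(w=9) 2-3(w=11)}
step 4: add edge 0-4 (w=12); MST = {0-3(w=13) 0-4(w=12) 1-2(w=9) 2-3(w=11)}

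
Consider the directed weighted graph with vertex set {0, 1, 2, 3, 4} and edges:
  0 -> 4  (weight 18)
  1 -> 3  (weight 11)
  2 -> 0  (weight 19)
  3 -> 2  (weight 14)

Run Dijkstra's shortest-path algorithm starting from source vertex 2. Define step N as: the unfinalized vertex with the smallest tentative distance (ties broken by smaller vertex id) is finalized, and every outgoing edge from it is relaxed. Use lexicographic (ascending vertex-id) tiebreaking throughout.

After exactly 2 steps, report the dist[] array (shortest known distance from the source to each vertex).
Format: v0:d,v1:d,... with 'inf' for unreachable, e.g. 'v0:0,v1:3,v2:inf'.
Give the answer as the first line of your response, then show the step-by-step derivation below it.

v0:19,v1:inf,v2:0,v3:inf,v4:37

step 1: dist = v0:19,v1:inf,v2:0,v3:inf,v4:inf
step 2: dist = v0:19,v1:inf,v2:0,v3:inf,v4:37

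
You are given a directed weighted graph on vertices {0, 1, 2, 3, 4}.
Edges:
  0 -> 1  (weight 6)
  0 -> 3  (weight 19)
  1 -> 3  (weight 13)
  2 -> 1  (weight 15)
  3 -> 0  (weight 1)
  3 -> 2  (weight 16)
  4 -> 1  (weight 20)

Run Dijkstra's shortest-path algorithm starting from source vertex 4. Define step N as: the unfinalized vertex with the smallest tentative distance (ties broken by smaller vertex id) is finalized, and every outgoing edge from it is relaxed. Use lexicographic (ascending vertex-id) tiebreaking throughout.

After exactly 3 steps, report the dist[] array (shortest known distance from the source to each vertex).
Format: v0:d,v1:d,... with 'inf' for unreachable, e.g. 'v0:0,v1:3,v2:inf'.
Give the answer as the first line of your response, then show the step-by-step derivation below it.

v0:34,v1:20,v2:49,v3:33,v4:0

step 1: dist = v0:inf,v1:20,v2:inf,v3:inf,v4:0
step 2: dist = v0:inf,v1:20,v2:inf,v3:33,v4:0
step 3: dist = v0:34,v1:20,v2:49,v3:33,v4:0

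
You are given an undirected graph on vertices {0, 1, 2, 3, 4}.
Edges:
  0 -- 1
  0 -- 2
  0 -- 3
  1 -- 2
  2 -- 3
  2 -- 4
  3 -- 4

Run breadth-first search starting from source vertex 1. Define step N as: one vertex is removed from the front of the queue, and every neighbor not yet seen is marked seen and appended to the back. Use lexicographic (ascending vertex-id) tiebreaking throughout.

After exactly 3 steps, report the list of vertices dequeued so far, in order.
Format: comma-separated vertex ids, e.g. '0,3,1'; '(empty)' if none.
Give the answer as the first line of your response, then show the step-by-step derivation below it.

1,0,2

step 1: dequeue 1; queue=[0,2]; order=1
step 2: dequeue 0; queue=[2,3]; order=1,0
step 3: dequeue 2; queue=[3,4]; order=1,0,2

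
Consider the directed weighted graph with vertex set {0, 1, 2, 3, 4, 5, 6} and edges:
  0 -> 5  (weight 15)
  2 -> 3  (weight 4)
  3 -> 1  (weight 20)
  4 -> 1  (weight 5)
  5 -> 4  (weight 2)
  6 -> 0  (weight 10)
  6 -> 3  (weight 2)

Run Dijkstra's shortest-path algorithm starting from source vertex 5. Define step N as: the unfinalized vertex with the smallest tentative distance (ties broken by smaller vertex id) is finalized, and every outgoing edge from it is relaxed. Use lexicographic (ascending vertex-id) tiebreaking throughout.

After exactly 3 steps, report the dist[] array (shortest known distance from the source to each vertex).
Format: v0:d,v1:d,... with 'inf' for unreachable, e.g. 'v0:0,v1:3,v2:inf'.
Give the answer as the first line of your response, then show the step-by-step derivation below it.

v0:inf,v1:7,v2:inf,v3:inf,v4:2,v5:0,v6:inf

step 1: dist = v0:inf,v1:inf,v2:inf,v3:inf,v4:2,v5:0,v6:inf
step 2: dist = v0:inf,v1:7,v2:inf,v3:inf,v4:2,v5:0,v6:inf
step 3: dist = v0:inf,v1:7,v2:inf,v3:inf,v4:2,v5:0,v6:inf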